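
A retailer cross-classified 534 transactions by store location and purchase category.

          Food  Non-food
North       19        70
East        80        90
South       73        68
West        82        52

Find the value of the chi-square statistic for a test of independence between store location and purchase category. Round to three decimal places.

Row totals: 89, 170, 141, 134. Column totals: 254, 280. Grand total N = 534.
Expected counts (row total × column total / N):
  North, Food: 89×254/534 = 42.3333
  North, Non-food: 89×280/534 = 46.6667
  East, Food: 170×254/534 = 80.8614
  East, Non-food: 170×280/534 = 89.1386
  South, Food: 141×254/534 = 67.0674
  South, Non-food: 141×280/534 = 73.9326
  West, Food: 134×254/534 = 63.7378
  West, Non-food: 134×280/534 = 70.2622
Contributions (O − E)²/E:
  (19 − 42.3333)²/42.3333 = 12.8609
  (70 − 46.6667)²/46.6667 = 11.6666
  (80 − 80.8614)²/80.8614 = 0.0092
  (90 − 89.1386)²/89.1386 = 0.0083
  (73 − 67.0674)²/67.0674 = 0.5248
  (68 − 73.9326)²/73.9326 = 0.4761
  (82 − 63.7378)²/63.7378 = 5.2325
  (52 − 70.2622)²/70.2622 = 4.7466
χ² = 12.8609 + 11.6666 + 0.0092 + 0.0083 + 0.5248 + 0.4761 + 5.2325 + 4.7466 = 35.525

35.525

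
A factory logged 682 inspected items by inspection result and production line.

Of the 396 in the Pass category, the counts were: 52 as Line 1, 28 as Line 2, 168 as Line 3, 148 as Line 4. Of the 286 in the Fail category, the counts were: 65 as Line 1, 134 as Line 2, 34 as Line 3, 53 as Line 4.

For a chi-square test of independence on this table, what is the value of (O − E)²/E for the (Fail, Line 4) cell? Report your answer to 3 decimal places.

11.616

Row total (Fail) = 286; column total (Line 4) = 201; N = 682.
Expected count E = 286 × 201 / 682 = 84.2903.
Contribution = (O − E)²/E = (53 − 84.2903)² / 84.2903 = 11.616.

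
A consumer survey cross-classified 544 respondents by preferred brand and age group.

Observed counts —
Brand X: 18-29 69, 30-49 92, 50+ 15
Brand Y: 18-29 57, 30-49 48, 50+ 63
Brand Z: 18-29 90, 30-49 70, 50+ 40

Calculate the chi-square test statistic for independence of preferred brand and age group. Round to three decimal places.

Row totals: 176, 168, 200. Column totals: 216, 210, 118. Grand total N = 544.
Expected counts (row total × column total / N):
  Brand X, 18-29: 176×216/544 = 69.8824
  Brand X, 30-49: 176×210/544 = 67.9412
  Brand X, 50+: 176×118/544 = 38.1765
  Brand Y, 18-29: 168×216/544 = 66.7059
  Brand Y, 30-49: 168×210/544 = 64.8529
  Brand Y, 50+: 168×118/544 = 36.4412
  Brand Z, 18-29: 200×216/544 = 79.4118
  Brand Z, 30-49: 200×210/544 = 77.2059
  Brand Z, 50+: 200×118/544 = 43.3824
Contributions (O − E)²/E:
  (69 − 69.8824)²/69.8824 = 0.0111
  (92 − 67.9412)²/67.9412 = 8.5195
  (15 − 38.1765)²/38.1765 = 14.0702
  (57 − 66.7059)²/66.7059 = 1.4122
  (48 − 64.8529)²/64.8529 = 4.3795
  (63 − 36.4412)²/36.4412 = 19.3564
  (90 − 79.4118)²/79.4118 = 1.4118
  (70 − 77.2059)²/77.2059 = 0.6726
  (40 − 43.3824)²/43.3824 = 0.2637
χ² = 0.0111 + 8.5195 + 14.0702 + 1.4122 + 4.3795 + 19.3564 + 1.4118 + 0.6726 + 0.2637 = 50.097

50.097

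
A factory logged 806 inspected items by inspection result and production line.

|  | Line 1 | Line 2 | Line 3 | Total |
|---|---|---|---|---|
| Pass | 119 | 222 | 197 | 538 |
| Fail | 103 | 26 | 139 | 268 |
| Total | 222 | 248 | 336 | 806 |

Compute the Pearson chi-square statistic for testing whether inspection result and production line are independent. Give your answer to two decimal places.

Grand total N = 806.
Expected counts (row total × column total / N):
  Pass, Line 1: 538×222/806 = 148.184
  Pass, Line 2: 538×248/806 = 165.538
  Pass, Line 3: 538×336/806 = 224.278
  Fail, Line 1: 268×222/806 = 73.816
  Fail, Line 2: 268×248/806 = 82.462
  Fail, Line 3: 268×336/806 = 111.722
Contributions (O − E)²/E:
  (119 − 148.184)²/148.184 = 5.7476
  (222 − 165.538)²/165.538 = 19.2582
  (197 − 224.278)²/224.278 = 3.3177
  (103 − 73.816)²/73.816 = 11.5382
  (26 − 82.462)²/82.462 = 38.6597
  (139 − 111.722)²/111.722 = 6.6602
χ² = 5.7476 + 19.2582 + 3.3177 + 11.5382 + 38.6597 + 6.6602 = 85.18

85.18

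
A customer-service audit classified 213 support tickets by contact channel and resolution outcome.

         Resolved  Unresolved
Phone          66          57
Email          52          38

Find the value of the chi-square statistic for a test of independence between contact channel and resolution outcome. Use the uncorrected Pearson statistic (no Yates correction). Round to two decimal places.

Row totals: 123, 90. Column totals: 118, 95. Grand total N = 213.
Expected counts (row total × column total / N):
  Phone, Resolved: 123×118/213 = 68.141
  Phone, Unresolved: 123×95/213 = 54.859
  Email, Resolved: 90×118/213 = 49.859
  Email, Unresolved: 90×95/213 = 40.141
Contributions (O − E)²/E:
  (66 − 68.141)²/68.141 = 0.0673
  (57 − 54.859)²/54.859 = 0.0836
  (52 − 49.859)²/49.859 = 0.0919
  (38 − 40.141)²/40.141 = 0.1142
χ² = 0.0673 + 0.0836 + 0.0919 + 0.1142 = 0.36

0.36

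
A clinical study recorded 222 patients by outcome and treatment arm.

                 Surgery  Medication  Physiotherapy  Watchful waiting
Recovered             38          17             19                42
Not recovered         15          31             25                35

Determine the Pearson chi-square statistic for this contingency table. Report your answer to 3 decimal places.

Row totals: 116, 106. Column totals: 53, 48, 44, 77. Grand total N = 222.
Expected counts (row total × column total / N):
  Recovered, Surgery: 116×53/222 = 27.6937
  Recovered, Medication: 116×48/222 = 25.0811
  Recovered, Physiotherapy: 116×44/222 = 22.9910
  Recovered, Watchful waiting: 116×77/222 = 40.2342
  Not recovered, Surgery: 106×53/222 = 25.3063
  Not recovered, Medication: 106×48/222 = 22.9189
  Not recovered, Physiotherapy: 106×44/222 = 21.0090
  Not recovered, Watchful waiting: 106×77/222 = 36.7658
Contributions (O − E)²/E:
  (38 − 27.6937)²/27.6937 = 3.8355
  (17 − 25.0811)²/25.0811 = 2.6037
  (19 − 22.9910)²/22.9910 = 0.6928
  (42 − 40.2342)²/40.2342 = 0.0775
  (15 − 25.3063)²/25.3063 = 4.1974
  (31 − 22.9189)²/22.9189 = 2.8494
  (25 − 21.0090)²/21.0090 = 0.7582
  (35 − 36.7658)²/36.7658 = 0.0848
χ² = 3.8355 + 2.6037 + 0.6928 + 0.0775 + 4.1974 + 2.8494 + 0.7582 + 0.0848 = 15.099

15.099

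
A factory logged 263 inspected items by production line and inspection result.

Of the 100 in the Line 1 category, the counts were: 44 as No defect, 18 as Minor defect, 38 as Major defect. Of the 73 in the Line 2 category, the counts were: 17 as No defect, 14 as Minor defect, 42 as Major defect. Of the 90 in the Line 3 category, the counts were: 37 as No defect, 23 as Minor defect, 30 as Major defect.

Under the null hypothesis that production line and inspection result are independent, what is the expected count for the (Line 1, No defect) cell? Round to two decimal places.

Row total (Line 1) = 100; column total (No defect) = 98; grand total N = 263.
Expected count = (row total × column total) / N = 100 × 98 / 263 = 37.26.

37.26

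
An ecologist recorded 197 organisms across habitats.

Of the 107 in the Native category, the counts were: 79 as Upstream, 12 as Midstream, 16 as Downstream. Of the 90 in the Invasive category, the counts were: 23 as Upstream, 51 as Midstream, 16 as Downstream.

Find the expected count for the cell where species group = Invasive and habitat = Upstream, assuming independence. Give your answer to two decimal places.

Row total (Invasive) = 90; column total (Upstream) = 102; grand total N = 197.
Expected count = (row total × column total) / N = 90 × 102 / 197 = 46.60.

46.60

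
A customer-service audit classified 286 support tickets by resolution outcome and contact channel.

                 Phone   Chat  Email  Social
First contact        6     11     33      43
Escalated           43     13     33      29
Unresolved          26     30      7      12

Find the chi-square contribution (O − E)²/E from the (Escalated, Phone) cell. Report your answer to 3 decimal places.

4.697

Row total (Escalated) = 118; column total (Phone) = 75; N = 286.
Expected count E = 118 × 75 / 286 = 30.94406.
Contribution = (O − E)²/E = (43 − 30.94406)² / 30.94406 = 4.697.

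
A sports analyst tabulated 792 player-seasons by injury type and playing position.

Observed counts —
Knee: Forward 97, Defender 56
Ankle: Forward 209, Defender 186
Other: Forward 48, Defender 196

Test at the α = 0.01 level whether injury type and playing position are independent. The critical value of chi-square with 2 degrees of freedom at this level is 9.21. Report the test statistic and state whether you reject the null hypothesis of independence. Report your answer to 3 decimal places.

94.248; reject H₀

Row totals: 153, 395, 244. Column totals: 354, 438. Grand total N = 792.
Expected counts (row total × column total / N):
  Knee, Forward: 153×354/792 = 68.3864
  Knee, Defender: 153×438/792 = 84.6136
  Ankle, Forward: 395×354/792 = 176.5530
  Ankle, Defender: 395×438/792 = 218.4470
  Other, Forward: 244×354/792 = 109.0606
  Other, Defender: 244×438/792 = 134.9394
Contributions (O − E)²/E:
  (97 − 68.3864)²/68.3864 = 11.9722
  (56 − 84.6136)²/84.6136 = 9.6762
  (209 − 176.5530)²/176.5530 = 5.9631
  (186 − 218.4470)²/218.4470 = 4.8195
  (48 − 109.0606)²/109.0606 = 34.1865
  (196 − 134.9394)²/134.9394 = 27.6302
χ² = 11.9722 + 9.6762 + 5.9631 + 4.8195 + 34.1865 + 27.6302 = 94.248
df = (3−1)(2−1) = 2. Since 94.248 > 9.21, reject the null hypothesis of independence at α = 0.01.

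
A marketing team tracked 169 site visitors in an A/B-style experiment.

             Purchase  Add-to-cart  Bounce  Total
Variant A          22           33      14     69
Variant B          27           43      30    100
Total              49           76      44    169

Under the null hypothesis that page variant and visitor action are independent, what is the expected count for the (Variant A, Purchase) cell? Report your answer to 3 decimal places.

Row total (Variant A) = 69; column total (Purchase) = 49; grand total N = 169.
Expected count = (row total × column total) / N = 69 × 49 / 169 = 20.006.

20.006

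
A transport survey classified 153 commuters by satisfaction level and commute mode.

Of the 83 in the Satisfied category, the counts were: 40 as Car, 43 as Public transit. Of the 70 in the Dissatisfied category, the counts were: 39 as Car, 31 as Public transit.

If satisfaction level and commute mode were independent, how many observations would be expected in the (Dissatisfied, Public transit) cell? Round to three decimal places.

Row total (Dissatisfied) = 70; column total (Public transit) = 74; grand total N = 153.
Expected count = (row total × column total) / N = 70 × 74 / 153 = 33.856.

33.856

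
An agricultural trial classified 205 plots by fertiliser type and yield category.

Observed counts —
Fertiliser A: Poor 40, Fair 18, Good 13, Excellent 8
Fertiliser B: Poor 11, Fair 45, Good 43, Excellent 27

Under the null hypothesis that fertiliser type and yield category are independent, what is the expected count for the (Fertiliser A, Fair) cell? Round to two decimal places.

Row total (Fertiliser A) = 79; column total (Fair) = 63; grand total N = 205.
Expected count = (row total × column total) / N = 79 × 63 / 205 = 24.28.

24.28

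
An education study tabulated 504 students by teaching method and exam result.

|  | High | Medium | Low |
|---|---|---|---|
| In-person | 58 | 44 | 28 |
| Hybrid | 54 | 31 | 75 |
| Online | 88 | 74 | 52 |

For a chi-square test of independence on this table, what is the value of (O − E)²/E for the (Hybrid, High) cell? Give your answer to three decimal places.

Row total (Hybrid) = 160; column total (High) = 200; N = 504.
Expected count E = 160 × 200 / 504 = 63.4921.
Contribution = (O − E)²/E = (54 − 63.4921)² / 63.4921 = 1.419.

1.419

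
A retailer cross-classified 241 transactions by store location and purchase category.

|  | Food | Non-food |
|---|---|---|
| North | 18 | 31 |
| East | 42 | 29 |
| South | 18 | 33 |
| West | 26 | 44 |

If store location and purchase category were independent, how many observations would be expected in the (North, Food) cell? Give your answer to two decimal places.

21.15

Row total (North) = 49; column total (Food) = 104; grand total N = 241.
Expected count = (row total × column total) / N = 49 × 104 / 241 = 21.15.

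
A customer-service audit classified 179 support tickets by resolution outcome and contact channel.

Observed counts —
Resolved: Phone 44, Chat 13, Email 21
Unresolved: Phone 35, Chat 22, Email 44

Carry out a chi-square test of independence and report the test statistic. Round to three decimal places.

8.666

Row totals: 78, 101. Column totals: 79, 35, 65. Grand total N = 179.
Expected counts (row total × column total / N):
  Resolved, Phone: 78×79/179 = 34.4246
  Resolved, Chat: 78×35/179 = 15.2514
  Resolved, Email: 78×65/179 = 28.3240
  Unresolved, Phone: 101×79/179 = 44.5754
  Unresolved, Chat: 101×35/179 = 19.7486
  Unresolved, Email: 101×65/179 = 36.6760
Contributions (O − E)²/E:
  (44 − 34.4246)²/34.4246 = 2.6635
  (13 − 15.2514)²/15.2514 = 0.3323
  (21 − 28.3240)²/28.3240 = 1.8938
  (35 − 44.5754)²/44.5754 = 2.0569
  (22 − 19.7486)²/19.7486 = 0.2567
  (44 − 36.6760)²/36.6760 = 1.4626
χ² = 2.6635 + 0.3323 + 1.8938 + 2.0569 + 0.2567 + 1.4626 = 8.666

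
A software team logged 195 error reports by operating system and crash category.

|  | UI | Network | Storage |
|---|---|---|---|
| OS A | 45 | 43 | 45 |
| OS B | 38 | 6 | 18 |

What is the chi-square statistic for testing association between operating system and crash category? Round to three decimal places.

16.427

Row totals: 133, 62. Column totals: 83, 49, 63. Grand total N = 195.
Expected counts (row total × column total / N):
  OS A, UI: 133×83/195 = 56.6103
  OS A, Network: 133×49/195 = 33.4205
  OS A, Storage: 133×63/195 = 42.9692
  OS B, UI: 62×83/195 = 26.3897
  OS B, Network: 62×49/195 = 15.5795
  OS B, Storage: 62×63/195 = 20.0308
Contributions (O − E)²/E:
  (45 − 56.6103)²/56.6103 = 2.3812
  (43 − 33.4205)²/33.4205 = 2.7458
  (45 − 42.9692)²/42.9692 = 0.0960
  (38 − 26.3897)²/26.3897 = 5.1080
  (6 − 15.5795)²/15.5795 = 5.8902
  (18 − 20.0308)²/20.0308 = 0.2059
χ² = 2.3812 + 2.7458 + 0.0960 + 5.1080 + 5.8902 + 0.2059 = 16.427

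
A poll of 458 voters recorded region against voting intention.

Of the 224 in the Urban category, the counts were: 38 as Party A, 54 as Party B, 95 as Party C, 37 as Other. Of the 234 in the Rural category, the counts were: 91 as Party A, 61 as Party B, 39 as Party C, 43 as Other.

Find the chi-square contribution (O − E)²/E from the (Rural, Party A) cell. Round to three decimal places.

9.553

Row total (Rural) = 234; column total (Party A) = 129; N = 458.
Expected count E = 234 × 129 / 458 = 65.9083.
Contribution = (O − E)²/E = (91 − 65.9083)² / 65.9083 = 9.553.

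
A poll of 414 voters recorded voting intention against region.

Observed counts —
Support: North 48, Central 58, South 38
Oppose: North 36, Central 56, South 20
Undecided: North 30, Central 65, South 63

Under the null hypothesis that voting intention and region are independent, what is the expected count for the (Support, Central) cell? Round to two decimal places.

Row total (Support) = 144; column total (Central) = 179; grand total N = 414.
Expected count = (row total × column total) / N = 144 × 179 / 414 = 62.26.

62.26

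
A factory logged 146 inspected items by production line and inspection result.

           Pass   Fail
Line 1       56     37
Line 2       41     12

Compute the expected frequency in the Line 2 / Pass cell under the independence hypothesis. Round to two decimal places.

Row total (Line 2) = 53; column total (Pass) = 97; grand total N = 146.
Expected count = (row total × column total) / N = 53 × 97 / 146 = 35.21.

35.21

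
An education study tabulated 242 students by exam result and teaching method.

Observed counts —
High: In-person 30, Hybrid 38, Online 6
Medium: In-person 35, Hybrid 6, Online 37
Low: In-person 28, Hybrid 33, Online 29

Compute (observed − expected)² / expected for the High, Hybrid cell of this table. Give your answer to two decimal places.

Row total (High) = 74; column total (Hybrid) = 77; N = 242.
Expected count E = 74 × 77 / 242 = 23.5455.
Contribution = (O − E)²/E = (38 − 23.5455)² / 23.5455 = 8.87.

8.87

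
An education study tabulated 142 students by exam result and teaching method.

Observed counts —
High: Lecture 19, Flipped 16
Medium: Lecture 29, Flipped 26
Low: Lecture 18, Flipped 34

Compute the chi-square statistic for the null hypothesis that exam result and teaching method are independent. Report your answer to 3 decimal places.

Row totals: 35, 55, 52. Column totals: 66, 76. Grand total N = 142.
Expected counts (row total × column total / N):
  High, Lecture: 35×66/142 = 16.2676
  High, Flipped: 35×76/142 = 18.7324
  Medium, Lecture: 55×66/142 = 25.5634
  Medium, Flipped: 55×76/142 = 29.4366
  Low, Lecture: 52×66/142 = 24.1690
  Low, Flipped: 52×76/142 = 27.8310
Contributions (O − E)²/E:
  (19 − 16.2676)²/16.2676 = 0.4589
  (16 − 18.7324)²/18.7324 = 0.3986
  (29 − 25.5634)²/25.5634 = 0.4620
  (26 − 29.4366)²/29.4366 = 0.4012
  (18 − 24.1690)²/24.1690 = 1.5746
  (34 − 27.8310)²/27.8310 = 1.3674
χ² = 0.4589 + 0.3986 + 0.4620 + 0.4012 + 1.5746 + 1.3674 = 4.663

4.663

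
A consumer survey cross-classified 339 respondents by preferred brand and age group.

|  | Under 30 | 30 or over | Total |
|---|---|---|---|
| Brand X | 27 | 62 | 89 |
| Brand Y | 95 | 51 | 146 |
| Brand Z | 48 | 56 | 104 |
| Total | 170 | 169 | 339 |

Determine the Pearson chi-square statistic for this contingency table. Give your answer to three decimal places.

27.637

Grand total N = 339.
Expected counts (row total × column total / N):
  Brand X, Under 30: 89×170/339 = 44.6313
  Brand X, 30 or over: 89×169/339 = 44.3687
  Brand Y, Under 30: 146×170/339 = 73.2153
  Brand Y, 30 or over: 146×169/339 = 72.7847
  Brand Z, Under 30: 104×170/339 = 52.1534
  Brand Z, 30 or over: 104×169/339 = 51.8466
Contributions (O − E)²/E:
  (27 − 44.6313)²/44.6313 = 6.9651
  (62 − 44.3687)²/44.3687 = 7.0064
  (95 − 73.2153)²/73.2153 = 6.4819
  (51 − 72.7847)²/72.7847 = 6.5202
  (48 − 52.1534)²/52.1534 = 0.3308
  (56 − 51.8466)²/51.8466 = 0.3327
χ² = 6.9651 + 7.0064 + 6.4819 + 6.5202 + 0.3308 + 0.3327 = 27.637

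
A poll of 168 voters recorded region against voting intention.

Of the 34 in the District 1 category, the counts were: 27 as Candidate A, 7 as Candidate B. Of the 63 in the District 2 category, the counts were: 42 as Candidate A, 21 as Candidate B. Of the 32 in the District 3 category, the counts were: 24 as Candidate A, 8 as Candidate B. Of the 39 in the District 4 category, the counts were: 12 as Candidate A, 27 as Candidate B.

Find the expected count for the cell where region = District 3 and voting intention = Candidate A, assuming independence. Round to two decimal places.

20.00

Row total (District 3) = 32; column total (Candidate A) = 105; grand total N = 168.
Expected count = (row total × column total) / N = 32 × 105 / 168 = 20.00.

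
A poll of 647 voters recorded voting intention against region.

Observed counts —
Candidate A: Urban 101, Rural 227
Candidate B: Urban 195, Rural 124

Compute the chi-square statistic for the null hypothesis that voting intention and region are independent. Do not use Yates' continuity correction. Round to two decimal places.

Row totals: 328, 319. Column totals: 296, 351. Grand total N = 647.
Expected counts (row total × column total / N):
  Candidate A, Urban: 328×296/647 = 150.059
  Candidate A, Rural: 328×351/647 = 177.941
  Candidate B, Urban: 319×296/647 = 145.941
  Candidate B, Rural: 319×351/647 = 173.059
Contributions (O − E)²/E:
  (101 − 150.059)²/150.059 = 16.0389
  (227 − 177.941)²/177.941 = 13.5258
  (195 − 145.941)²/145.941 = 16.4915
  (124 − 173.059)²/173.059 = 13.9073
χ² = 16.0389 + 13.5258 + 16.4915 + 13.9073 = 59.96

59.96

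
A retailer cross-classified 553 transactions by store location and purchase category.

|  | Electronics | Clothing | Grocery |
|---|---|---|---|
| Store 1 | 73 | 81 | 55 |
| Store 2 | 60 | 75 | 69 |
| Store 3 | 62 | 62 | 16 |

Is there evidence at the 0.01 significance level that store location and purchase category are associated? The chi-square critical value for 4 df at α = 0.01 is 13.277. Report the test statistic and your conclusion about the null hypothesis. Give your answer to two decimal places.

Row totals: 209, 204, 140. Column totals: 195, 218, 140. Grand total N = 553.
Expected counts (row total × column total / N):
  Store 1, Electronics: 209×195/553 = 73.698
  Store 1, Clothing: 209×218/553 = 82.391
  Store 1, Grocery: 209×140/553 = 52.911
  Store 2, Electronics: 204×195/553 = 71.935
  Store 2, Clothing: 204×218/553 = 80.420
  Store 2, Grocery: 204×140/553 = 51.646
  Store 3, Electronics: 140×195/553 = 49.367
  Store 3, Clothing: 140×218/553 = 55.190
  Store 3, Grocery: 140×140/553 = 35.443
Contributions (O − E)²/E:
  (73 − 73.698)²/73.698 = 0.0066
  (81 − 82.391)²/82.391 = 0.0235
  (55 − 52.911)²/52.911 = 0.0825
  (60 − 71.935)²/71.935 = 1.9802
  (75 − 80.420)²/80.420 = 0.3653
  (69 − 51.646)²/51.646 = 5.8313
  (62 − 49.367)²/49.367 = 3.2328
  (62 − 55.190)²/55.190 = 0.8403
  (16 − 35.443)²/35.443 = 10.6659
χ² = 0.0066 + 0.0235 + 0.0825 + 1.9802 + 0.3653 + 5.8313 + 3.2328 + 0.8403 + 10.6659 = 23.03
df = (3−1)(3−1) = 4. Since 23.03 > 13.277, reject the null hypothesis of independence at α = 0.01.

23.03; reject H₀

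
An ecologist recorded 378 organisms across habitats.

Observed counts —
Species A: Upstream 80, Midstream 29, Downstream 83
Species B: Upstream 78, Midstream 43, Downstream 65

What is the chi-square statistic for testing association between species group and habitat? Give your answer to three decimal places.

Row totals: 192, 186. Column totals: 158, 72, 148. Grand total N = 378.
Expected counts (row total × column total / N):
  Species A, Upstream: 192×158/378 = 80.2540
  Species A, Midstream: 192×72/378 = 36.5714
  Species A, Downstream: 192×148/378 = 75.1746
  Species B, Upstream: 186×158/378 = 77.7460
  Species B, Midstream: 186×72/378 = 35.4286
  Species B, Downstream: 186×148/378 = 72.8254
Contributions (O − E)²/E:
  (80 − 80.2540)²/80.2540 = 0.0008
  (29 − 36.5714)²/36.5714 = 1.5675
  (83 − 75.1746)²/75.1746 = 0.8146
  (78 − 77.7460)²/77.7460 = 0.0008
  (43 − 35.4286)²/35.4286 = 1.6181
  (65 − 72.8254)²/72.8254 = 0.8409
χ² = 0.0008 + 1.5675 + 0.8146 + 0.0008 + 1.6181 + 0.8409 = 4.843

4.843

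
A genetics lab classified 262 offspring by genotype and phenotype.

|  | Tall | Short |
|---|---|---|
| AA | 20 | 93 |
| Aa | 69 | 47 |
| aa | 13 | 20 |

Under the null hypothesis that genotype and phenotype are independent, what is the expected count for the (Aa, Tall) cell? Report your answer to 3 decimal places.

45.160

Row total (Aa) = 116; column total (Tall) = 102; grand total N = 262.
Expected count = (row total × column total) / N = 116 × 102 / 262 = 45.160.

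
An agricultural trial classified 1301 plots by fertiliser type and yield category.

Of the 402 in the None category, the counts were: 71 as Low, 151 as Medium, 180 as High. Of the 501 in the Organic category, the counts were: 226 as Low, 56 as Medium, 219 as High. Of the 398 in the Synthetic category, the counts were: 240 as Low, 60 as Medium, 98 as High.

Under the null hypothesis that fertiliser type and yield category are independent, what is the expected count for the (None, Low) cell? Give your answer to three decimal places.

165.929

Row total (None) = 402; column total (Low) = 537; grand total N = 1301.
Expected count = (row total × column total) / N = 402 × 537 / 1301 = 165.929.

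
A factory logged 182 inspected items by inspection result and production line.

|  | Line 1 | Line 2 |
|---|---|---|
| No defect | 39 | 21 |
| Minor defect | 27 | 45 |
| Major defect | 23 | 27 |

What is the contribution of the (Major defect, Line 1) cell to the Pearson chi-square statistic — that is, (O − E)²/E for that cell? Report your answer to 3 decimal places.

Row total (Major defect) = 50; column total (Line 1) = 89; N = 182.
Expected count E = 50 × 89 / 182 = 24.4505.
Contribution = (O − E)²/E = (23 − 24.4505)² / 24.4505 = 0.086.

0.086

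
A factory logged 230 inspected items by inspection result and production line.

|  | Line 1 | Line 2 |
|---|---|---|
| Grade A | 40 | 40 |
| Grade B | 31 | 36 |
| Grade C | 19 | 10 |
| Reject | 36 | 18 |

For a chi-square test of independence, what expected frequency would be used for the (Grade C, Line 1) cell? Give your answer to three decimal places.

Row total (Grade C) = 29; column total (Line 1) = 126; grand total N = 230.
Expected count = (row total × column total) / N = 29 × 126 / 230 = 15.887.

15.887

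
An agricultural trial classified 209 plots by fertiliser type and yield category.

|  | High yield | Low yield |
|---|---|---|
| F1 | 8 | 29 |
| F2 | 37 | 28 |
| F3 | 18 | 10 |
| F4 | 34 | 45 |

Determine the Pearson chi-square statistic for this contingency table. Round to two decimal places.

Row totals: 37, 65, 28, 79. Column totals: 97, 112. Grand total N = 209.
Expected counts (row total × column total / N):
  F1, High yield: 37×97/209 = 17.172
  F1, Low yield: 37×112/209 = 19.828
  F2, High yield: 65×97/209 = 30.167
  F2, Low yield: 65×112/209 = 34.833
  F3, High yield: 28×97/209 = 12.995
  F3, Low yield: 28×112/209 = 15.005
  F4, High yield: 79×97/209 = 36.665
  F4, Low yield: 79×112/209 = 42.335
Contributions (O − E)²/E:
  (8 − 17.172)²/17.172 = 4.8990
  (29 − 19.828)²/19.828 = 4.2428
  (37 − 30.167)²/30.167 = 1.5477
  (28 − 34.833)²/34.833 = 1.3404
  (18 − 12.995)²/12.995 = 1.9277
  (10 − 15.005)²/15.005 = 1.6694
  (34 − 36.665)²/36.665 = 0.1937
  (45 − 42.335)²/42.335 = 0.1678
χ² = 4.8990 + 4.2428 + 1.5477 + 1.3404 + 1.9277 + 1.6694 + 0.1937 + 0.1678 = 15.99

15.99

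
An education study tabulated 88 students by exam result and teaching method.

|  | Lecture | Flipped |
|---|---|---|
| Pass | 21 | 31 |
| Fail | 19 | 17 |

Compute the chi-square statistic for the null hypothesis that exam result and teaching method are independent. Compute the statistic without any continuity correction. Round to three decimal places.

1.318

Row totals: 52, 36. Column totals: 40, 48. Grand total N = 88.
Expected counts (row total × column total / N):
  Pass, Lecture: 52×40/88 = 23.6364
  Pass, Flipped: 52×48/88 = 28.3636
  Fail, Lecture: 36×40/88 = 16.3636
  Fail, Flipped: 36×48/88 = 19.6364
Contributions (O − E)²/E:
  (21 − 23.6364)²/23.6364 = 0.2941
  (31 − 28.3636)²/28.3636 = 0.2451
  (19 − 16.3636)²/16.3636 = 0.4248
  (17 − 19.6364)²/19.6364 = 0.3540
χ² = 0.2941 + 0.2451 + 0.4248 + 0.3540 = 1.318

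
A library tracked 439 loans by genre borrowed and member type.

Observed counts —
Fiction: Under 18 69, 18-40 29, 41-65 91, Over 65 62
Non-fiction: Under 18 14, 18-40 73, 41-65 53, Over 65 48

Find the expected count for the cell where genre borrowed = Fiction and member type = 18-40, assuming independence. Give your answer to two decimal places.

58.32

Row total (Fiction) = 251; column total (18-40) = 102; grand total N = 439.
Expected count = (row total × column total) / N = 251 × 102 / 439 = 58.32.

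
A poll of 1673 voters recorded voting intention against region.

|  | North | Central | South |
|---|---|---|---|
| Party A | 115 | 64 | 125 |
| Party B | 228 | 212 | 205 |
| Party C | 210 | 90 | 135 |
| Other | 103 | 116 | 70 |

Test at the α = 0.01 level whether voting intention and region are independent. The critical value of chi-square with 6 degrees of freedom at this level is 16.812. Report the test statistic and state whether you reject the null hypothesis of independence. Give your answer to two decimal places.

Row totals: 304, 645, 435, 289. Column totals: 656, 482, 535. Grand total N = 1673.
Expected counts (row total × column total / N):
  Party A, North: 304×656/1673 = 119.201
  Party A, Central: 304×482/1673 = 87.584
  Party A, South: 304×535/1673 = 97.215
  Party B, North: 645×656/1673 = 252.911
  Party B, Central: 645×482/1673 = 185.828
  Party B, South: 645×535/1673 = 206.261
  Party C, North: 435×656/1673 = 170.568
  Party C, Central: 435×482/1673 = 125.326
  Party C, South: 435×535/1673 = 139.106
  Other, North: 289×656/1673 = 113.320
  Other, Central: 289×482/1673 = 83.262
  Other, South: 289×535/1673 = 92.418
Contributions (O − E)²/E:
  (115 − 119.201)²/119.201 = 0.1481
  (64 − 87.584)²/87.584 = 6.3505
  (125 − 97.215)²/97.215 = 7.9412
  (228 − 252.911)²/252.911 = 2.4537
  (212 − 185.828)²/185.828 = 3.6861
  (205 − 206.261)²/206.261 = 0.0077
  (210 − 170.568)²/170.568 = 9.1159
  (90 − 125.326)²/125.326 = 9.9574
  (135 − 139.106)²/139.106 = 0.1212
  (103 − 113.320)²/113.320 = 0.9398
  (116 − 83.262)²/83.262 = 12.8723
  (70 − 92.418)²/92.418 = 5.4380
χ² = 0.1481 + 6.3505 + 7.9412 + 2.4537 + 3.6861 + 0.0077 + 9.1159 + 9.9574 + 0.1212 + 0.9398 + 12.8723 + 5.4380 = 59.03
df = (4−1)(3−1) = 6. Since 59.03 > 16.812, reject the null hypothesis of independence at α = 0.01.

59.03; reject H₀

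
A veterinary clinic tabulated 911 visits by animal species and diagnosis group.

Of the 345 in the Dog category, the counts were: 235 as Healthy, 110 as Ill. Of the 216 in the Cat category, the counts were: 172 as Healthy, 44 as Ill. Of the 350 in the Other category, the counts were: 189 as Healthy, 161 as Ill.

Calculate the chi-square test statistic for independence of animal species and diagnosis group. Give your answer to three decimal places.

Row totals: 345, 216, 350. Column totals: 596, 315. Grand total N = 911.
Expected counts (row total × column total / N):
  Dog, Healthy: 345×596/911 = 225.7080
  Dog, Ill: 345×315/911 = 119.2920
  Cat, Healthy: 216×596/911 = 141.3128
  Cat, Ill: 216×315/911 = 74.6872
  Other, Healthy: 350×596/911 = 228.9791
  Other, Ill: 350×315/911 = 121.0209
Contributions (O − E)²/E:
  (235 − 225.7080)²/225.7080 = 0.3825
  (110 − 119.2920)²/119.2920 = 0.7238
  (172 − 141.3128)²/141.3128 = 6.6640
  (44 − 74.6872)²/74.6872 = 12.6086
  (189 − 228.9791)²/228.9791 = 6.9802
  (161 − 121.0209)²/121.0209 = 13.2070
χ² = 0.3825 + 0.7238 + 6.6640 + 12.6086 + 6.9802 + 13.2070 = 40.566

40.566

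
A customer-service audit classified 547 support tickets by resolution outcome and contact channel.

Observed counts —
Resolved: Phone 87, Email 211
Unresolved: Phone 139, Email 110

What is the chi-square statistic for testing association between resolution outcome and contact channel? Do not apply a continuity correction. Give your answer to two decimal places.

39.67

Row totals: 298, 249. Column totals: 226, 321. Grand total N = 547.
Expected counts (row total × column total / N):
  Resolved, Phone: 298×226/547 = 123.122
  Resolved, Email: 298×321/547 = 174.878
  Unresolved, Phone: 249×226/547 = 102.878
  Unresolved, Email: 249×321/547 = 146.122
Contributions (O − E)²/E:
  (87 − 123.122)²/123.122 = 10.5976
  (211 − 174.878)²/174.878 = 7.4612
  (139 − 102.878)²/102.878 = 12.6830
  (110 − 146.122)²/146.122 = 8.9295
χ² = 10.5976 + 7.4612 + 12.6830 + 8.9295 = 39.67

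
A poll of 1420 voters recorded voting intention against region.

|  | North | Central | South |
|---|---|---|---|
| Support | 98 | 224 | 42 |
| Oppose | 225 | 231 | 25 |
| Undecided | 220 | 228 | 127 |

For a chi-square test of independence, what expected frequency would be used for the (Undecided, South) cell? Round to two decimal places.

78.56

Row total (Undecided) = 575; column total (South) = 194; grand total N = 1420.
Expected count = (row total × column total) / N = 575 × 194 / 1420 = 78.56.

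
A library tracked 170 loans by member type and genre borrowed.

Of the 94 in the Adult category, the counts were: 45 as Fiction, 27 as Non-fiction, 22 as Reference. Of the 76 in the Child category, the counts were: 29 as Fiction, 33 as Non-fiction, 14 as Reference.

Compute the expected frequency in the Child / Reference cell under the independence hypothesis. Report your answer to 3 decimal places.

16.094

Row total (Child) = 76; column total (Reference) = 36; grand total N = 170.
Expected count = (row total × column total) / N = 76 × 36 / 170 = 16.094.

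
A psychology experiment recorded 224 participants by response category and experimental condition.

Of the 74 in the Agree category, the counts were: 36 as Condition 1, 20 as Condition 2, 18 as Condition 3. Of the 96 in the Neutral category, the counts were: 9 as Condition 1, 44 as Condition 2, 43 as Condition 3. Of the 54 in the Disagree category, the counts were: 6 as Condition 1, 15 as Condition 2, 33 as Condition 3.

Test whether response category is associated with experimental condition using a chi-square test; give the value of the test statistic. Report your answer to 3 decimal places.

48.266

Row totals: 74, 96, 54. Column totals: 51, 79, 94. Grand total N = 224.
Expected counts (row total × column total / N):
  Agree, Condition 1: 74×51/224 = 16.8482
  Agree, Condition 2: 74×79/224 = 26.0982
  Agree, Condition 3: 74×94/224 = 31.0536
  Neutral, Condition 1: 96×51/224 = 21.8571
  Neutral, Condition 2: 96×79/224 = 33.8571
  Neutral, Condition 3: 96×94/224 = 40.2857
  Disagree, Condition 1: 54×51/224 = 12.2946
  Disagree, Condition 2: 54×79/224 = 19.0446
  Disagree, Condition 3: 54×94/224 = 22.6607
Contributions (O − E)²/E:
  (36 − 16.8482)²/16.8482 = 21.7704
  (20 − 26.0982)²/26.0982 = 1.4249
  (18 − 31.0536)²/31.0536 = 5.4872
  (9 − 21.8571)²/21.8571 = 7.5630
  (44 − 33.8571)²/33.8571 = 3.0386
  (43 − 40.2857)²/40.2857 = 0.1829
  (6 − 12.2946)²/12.2946 = 3.2227
  (15 − 19.0446)²/19.0446 = 0.8590
  (33 − 22.6607)²/22.6607 = 4.7175
χ² = 21.7704 + 1.4249 + 5.4872 + 7.5630 + 3.0386 + 0.1829 + 3.2227 + 0.8590 + 4.7175 = 48.266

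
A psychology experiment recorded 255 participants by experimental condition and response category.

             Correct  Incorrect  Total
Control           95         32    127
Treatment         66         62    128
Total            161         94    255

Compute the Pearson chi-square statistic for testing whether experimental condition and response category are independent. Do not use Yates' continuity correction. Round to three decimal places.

14.794

Grand total N = 255.
Expected counts (row total × column total / N):
  Control, Correct: 127×161/255 = 80.1843
  Control, Incorrect: 127×94/255 = 46.8157
  Treatment, Correct: 128×161/255 = 80.8157
  Treatment, Incorrect: 128×94/255 = 47.1843
Contributions (O − E)²/E:
  (95 − 80.1843)²/80.1843 = 2.7375
  (32 − 46.8157)²/46.8157 = 4.6887
  (66 − 80.8157)²/80.8157 = 2.7161
  (62 − 47.1843)²/47.1843 = 4.6521
χ² = 2.7375 + 4.6887 + 2.7161 + 4.6521 = 14.794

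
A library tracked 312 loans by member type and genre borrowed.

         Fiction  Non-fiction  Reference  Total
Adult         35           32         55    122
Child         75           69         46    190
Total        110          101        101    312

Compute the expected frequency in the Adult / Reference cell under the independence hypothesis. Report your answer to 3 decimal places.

Row total (Adult) = 122; column total (Reference) = 101; grand total N = 312.
Expected count = (row total × column total) / N = 122 × 101 / 312 = 39.494.

39.494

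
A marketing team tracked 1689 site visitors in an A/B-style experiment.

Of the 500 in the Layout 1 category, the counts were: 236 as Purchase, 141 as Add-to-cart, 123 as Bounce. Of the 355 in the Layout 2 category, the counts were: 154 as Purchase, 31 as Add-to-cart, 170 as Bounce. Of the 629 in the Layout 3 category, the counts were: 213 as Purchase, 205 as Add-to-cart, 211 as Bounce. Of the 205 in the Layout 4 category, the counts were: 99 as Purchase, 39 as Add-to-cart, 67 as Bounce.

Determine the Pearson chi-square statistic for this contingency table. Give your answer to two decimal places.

Row totals: 500, 355, 629, 205. Column totals: 702, 416, 571. Grand total N = 1689.
Expected counts (row total × column total / N):
  Layout 1, Purchase: 500×702/1689 = 207.815
  Layout 1, Add-to-cart: 500×416/1689 = 123.150
  Layout 1, Bounce: 500×571/1689 = 169.035
  Layout 2, Purchase: 355×702/1689 = 147.549
  Layout 2, Add-to-cart: 355×416/1689 = 87.436
  Layout 2, Bounce: 355×571/1689 = 120.015
  Layout 3, Purchase: 629×702/1689 = 261.432
  Layout 3, Add-to-cart: 629×416/1689 = 154.922
  Layout 3, Bounce: 629×571/1689 = 212.646
  Layout 4, Purchase: 205×702/1689 = 85.204
  Layout 4, Add-to-cart: 205×416/1689 = 50.491
  Layout 4, Bounce: 205×571/1689 = 69.304
Contributions (O − E)²/E:
  (236 − 207.815)²/207.815 = 3.8226
  (141 − 123.150)²/123.150 = 2.5873
  (123 − 169.035)²/169.035 = 12.5372
  (154 − 147.549)²/147.549 = 0.2820
  (31 − 87.436)²/87.436 = 36.4269
  (170 − 120.015)²/120.015 = 20.8182
  (213 − 261.432)²/261.432 = 8.9723
  (205 − 154.922)²/154.922 = 16.1875
  (211 − 212.646)²/212.646 = 0.0127
  (99 − 85.204)²/85.204 = 2.2338
  (39 − 50.491)²/50.491 = 2.6152
  (67 − 69.304)²/69.304 = 0.0766
χ² = 3.8226 + 2.5873 + 12.5372 + 0.2820 + 36.4269 + 20.8182 + 8.9723 + 16.1875 + 0.0127 + 2.2338 + 2.6152 + 0.0766 = 106.57

106.57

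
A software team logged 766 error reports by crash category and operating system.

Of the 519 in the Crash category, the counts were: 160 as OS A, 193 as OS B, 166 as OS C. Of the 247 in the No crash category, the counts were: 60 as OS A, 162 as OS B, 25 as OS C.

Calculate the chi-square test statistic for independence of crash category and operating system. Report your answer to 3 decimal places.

Row totals: 519, 247. Column totals: 220, 355, 191. Grand total N = 766.
Expected counts (row total × column total / N):
  Crash, OS A: 519×220/766 = 149.0601
  Crash, OS B: 519×355/766 = 240.5287
  Crash, OS C: 519×191/766 = 129.4112
  No crash, OS A: 247×220/766 = 70.9399
  No crash, OS B: 247×355/766 = 114.4713
  No crash, OS C: 247×191/766 = 61.5888
Contributions (O − E)²/E:
  (160 − 149.0601)²/149.0601 = 0.8029
  (193 − 240.5287)²/240.5287 = 9.3917
  (166 − 129.4112)²/129.4112 = 10.3449
  (60 − 70.9399)²/70.9399 = 1.6871
  (162 − 114.4713)²/114.4713 = 19.7340
  (25 − 61.5888)²/61.5888 = 21.7367
χ² = 0.8029 + 9.3917 + 10.3449 + 1.6871 + 19.7340 + 21.7367 = 63.697

63.697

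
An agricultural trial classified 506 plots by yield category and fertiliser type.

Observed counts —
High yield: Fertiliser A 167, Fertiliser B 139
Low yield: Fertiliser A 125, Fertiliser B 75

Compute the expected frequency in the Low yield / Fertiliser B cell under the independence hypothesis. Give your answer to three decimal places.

Row total (Low yield) = 200; column total (Fertiliser B) = 214; grand total N = 506.
Expected count = (row total × column total) / N = 200 × 214 / 506 = 84.585.

84.585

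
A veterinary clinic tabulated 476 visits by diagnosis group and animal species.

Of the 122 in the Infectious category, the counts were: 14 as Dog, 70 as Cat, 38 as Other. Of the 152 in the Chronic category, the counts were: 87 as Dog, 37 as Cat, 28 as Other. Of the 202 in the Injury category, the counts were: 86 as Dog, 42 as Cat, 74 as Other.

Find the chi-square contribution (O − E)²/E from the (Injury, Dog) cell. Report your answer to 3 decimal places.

Row total (Injury) = 202; column total (Dog) = 187; N = 476.
Expected count E = 202 × 187 / 476 = 79.3571.
Contribution = (O − E)²/E = (86 − 79.3571)² / 79.3571 = 0.556.

0.556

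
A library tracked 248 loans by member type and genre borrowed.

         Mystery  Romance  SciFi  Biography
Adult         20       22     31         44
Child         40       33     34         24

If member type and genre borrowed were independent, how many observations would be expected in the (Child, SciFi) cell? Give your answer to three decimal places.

34.335

Row total (Child) = 131; column total (SciFi) = 65; grand total N = 248.
Expected count = (row total × column total) / N = 131 × 65 / 248 = 34.335.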